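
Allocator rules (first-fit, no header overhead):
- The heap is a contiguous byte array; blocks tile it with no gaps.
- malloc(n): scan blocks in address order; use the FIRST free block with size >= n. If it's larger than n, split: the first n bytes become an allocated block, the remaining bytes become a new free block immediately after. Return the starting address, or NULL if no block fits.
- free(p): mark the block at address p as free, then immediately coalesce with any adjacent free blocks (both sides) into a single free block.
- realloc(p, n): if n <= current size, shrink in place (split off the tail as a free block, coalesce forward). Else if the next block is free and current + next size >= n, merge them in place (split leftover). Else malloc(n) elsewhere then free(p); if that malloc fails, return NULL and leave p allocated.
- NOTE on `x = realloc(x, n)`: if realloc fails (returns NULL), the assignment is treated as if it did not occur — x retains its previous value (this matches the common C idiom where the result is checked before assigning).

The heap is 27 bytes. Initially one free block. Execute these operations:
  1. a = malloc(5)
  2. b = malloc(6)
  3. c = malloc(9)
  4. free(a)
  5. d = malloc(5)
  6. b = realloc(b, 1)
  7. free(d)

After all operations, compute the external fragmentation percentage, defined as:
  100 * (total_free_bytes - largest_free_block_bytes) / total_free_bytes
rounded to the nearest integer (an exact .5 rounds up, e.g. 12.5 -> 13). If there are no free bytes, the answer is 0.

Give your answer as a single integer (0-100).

Op 1: a = malloc(5) -> a = 0; heap: [0-4 ALLOC][5-26 FREE]
Op 2: b = malloc(6) -> b = 5; heap: [0-4 ALLOC][5-10 ALLOC][11-26 FREE]
Op 3: c = malloc(9) -> c = 11; heap: [0-4 ALLOC][5-10 ALLOC][11-19 ALLOC][20-26 FREE]
Op 4: free(a) -> (freed a); heap: [0-4 FREE][5-10 ALLOC][11-19 ALLOC][20-26 FREE]
Op 5: d = malloc(5) -> d = 0; heap: [0-4 ALLOC][5-10 ALLOC][11-19 ALLOC][20-26 FREE]
Op 6: b = realloc(b, 1) -> b = 5; heap: [0-4 ALLOC][5-5 ALLOC][6-10 FREE][11-19 ALLOC][20-26 FREE]
Op 7: free(d) -> (freed d); heap: [0-4 FREE][5-5 ALLOC][6-10 FREE][11-19 ALLOC][20-26 FREE]
Free blocks: [5 5 7] total_free=17 largest=7 -> 100*(17-7)/17 = 1000/17 ≈ 58.824 -> rounds to 59

Answer: 59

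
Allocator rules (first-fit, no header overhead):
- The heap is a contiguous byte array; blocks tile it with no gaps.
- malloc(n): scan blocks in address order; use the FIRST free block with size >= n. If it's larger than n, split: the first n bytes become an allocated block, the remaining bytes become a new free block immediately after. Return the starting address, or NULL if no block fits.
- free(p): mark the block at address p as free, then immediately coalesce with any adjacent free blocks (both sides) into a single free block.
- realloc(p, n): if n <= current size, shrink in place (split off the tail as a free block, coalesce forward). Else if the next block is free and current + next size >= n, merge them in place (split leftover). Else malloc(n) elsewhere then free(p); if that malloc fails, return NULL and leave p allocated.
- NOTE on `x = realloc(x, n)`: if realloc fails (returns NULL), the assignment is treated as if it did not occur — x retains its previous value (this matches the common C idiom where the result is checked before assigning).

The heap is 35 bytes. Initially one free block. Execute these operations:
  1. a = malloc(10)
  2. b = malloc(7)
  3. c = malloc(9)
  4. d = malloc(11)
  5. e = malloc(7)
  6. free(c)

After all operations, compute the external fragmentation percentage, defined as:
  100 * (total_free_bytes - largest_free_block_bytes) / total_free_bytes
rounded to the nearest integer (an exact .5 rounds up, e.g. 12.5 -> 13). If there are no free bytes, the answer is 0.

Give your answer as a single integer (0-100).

Answer: 18

Derivation:
Op 1: a = malloc(10) -> a = 0; heap: [0-9 ALLOC][10-34 FREE]
Op 2: b = malloc(7) -> b = 10; heap: [0-9 ALLOC][10-16 ALLOC][17-34 FREE]
Op 3: c = malloc(9) -> c = 17; heap: [0-9 ALLOC][10-16 ALLOC][17-25 ALLOC][26-34 FREE]
Op 4: d = malloc(11) -> d = NULL; heap: [0-9 ALLOC][10-16 ALLOC][17-25 ALLOC][26-34 FREE]
Op 5: e = malloc(7) -> e = 26; heap: [0-9 ALLOC][10-16 ALLOC][17-25 ALLOC][26-32 ALLOC][33-34 FREE]
Op 6: free(c) -> (freed c); heap: [0-9 ALLOC][10-16 ALLOC][17-25 FREE][26-32 ALLOC][33-34 FREE]
Free blocks: [9 2] total_free=11 largest=9 -> 100*(11-9)/11 = 200/11 ≈ 18.182 -> rounds to 18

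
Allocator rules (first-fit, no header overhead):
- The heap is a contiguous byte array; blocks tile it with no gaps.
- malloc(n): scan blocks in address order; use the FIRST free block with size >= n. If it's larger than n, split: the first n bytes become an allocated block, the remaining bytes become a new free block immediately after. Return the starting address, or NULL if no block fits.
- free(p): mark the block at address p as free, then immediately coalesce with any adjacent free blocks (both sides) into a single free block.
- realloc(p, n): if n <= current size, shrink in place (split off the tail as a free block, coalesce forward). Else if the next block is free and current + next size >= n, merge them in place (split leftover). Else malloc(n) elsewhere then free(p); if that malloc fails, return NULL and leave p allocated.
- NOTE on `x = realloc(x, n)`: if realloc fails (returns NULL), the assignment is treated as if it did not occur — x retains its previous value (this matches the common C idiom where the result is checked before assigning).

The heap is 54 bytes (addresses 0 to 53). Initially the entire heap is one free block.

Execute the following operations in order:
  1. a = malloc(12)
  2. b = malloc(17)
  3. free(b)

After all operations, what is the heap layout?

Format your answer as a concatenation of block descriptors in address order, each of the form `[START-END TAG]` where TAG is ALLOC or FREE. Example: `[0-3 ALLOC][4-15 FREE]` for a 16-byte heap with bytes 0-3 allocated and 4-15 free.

Answer: [0-11 ALLOC][12-53 FREE]

Derivation:
Op 1: a = malloc(12) -> a = 0; heap: [0-11 ALLOC][12-53 FREE]
Op 2: b = malloc(17) -> b = 12; heap: [0-11 ALLOC][12-28 ALLOC][29-53 FREE]
Op 3: free(b) -> (freed b); heap: [0-11 ALLOC][12-53 FREE]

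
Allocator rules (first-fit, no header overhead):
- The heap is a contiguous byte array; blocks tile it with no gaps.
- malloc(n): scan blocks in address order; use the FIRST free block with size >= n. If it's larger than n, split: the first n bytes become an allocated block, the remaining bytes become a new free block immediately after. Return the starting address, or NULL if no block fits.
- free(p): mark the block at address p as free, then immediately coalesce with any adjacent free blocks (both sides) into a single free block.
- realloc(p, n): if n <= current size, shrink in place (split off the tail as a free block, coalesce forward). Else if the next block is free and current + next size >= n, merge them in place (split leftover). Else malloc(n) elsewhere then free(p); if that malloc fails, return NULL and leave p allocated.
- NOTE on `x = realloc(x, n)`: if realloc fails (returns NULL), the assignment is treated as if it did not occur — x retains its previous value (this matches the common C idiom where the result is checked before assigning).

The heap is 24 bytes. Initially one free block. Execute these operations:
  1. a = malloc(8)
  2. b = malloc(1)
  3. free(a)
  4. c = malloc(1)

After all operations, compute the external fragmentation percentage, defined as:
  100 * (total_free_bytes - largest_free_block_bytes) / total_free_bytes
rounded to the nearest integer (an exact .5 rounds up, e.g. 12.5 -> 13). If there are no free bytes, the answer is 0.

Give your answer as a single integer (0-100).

Answer: 32

Derivation:
Op 1: a = malloc(8) -> a = 0; heap: [0-7 ALLOC][8-23 FREE]
Op 2: b = malloc(1) -> b = 8; heap: [0-7 ALLOC][8-8 ALLOC][9-23 FREE]
Op 3: free(a) -> (freed a); heap: [0-7 FREE][8-8 ALLOC][9-23 FREE]
Op 4: c = malloc(1) -> c = 0; heap: [0-0 ALLOC][1-7 FREE][8-8 ALLOC][9-23 FREE]
Free blocks: [7 15] total_free=22 largest=15 -> 100*(22-15)/22 = 700/22 ≈ 31.818 -> rounds to 32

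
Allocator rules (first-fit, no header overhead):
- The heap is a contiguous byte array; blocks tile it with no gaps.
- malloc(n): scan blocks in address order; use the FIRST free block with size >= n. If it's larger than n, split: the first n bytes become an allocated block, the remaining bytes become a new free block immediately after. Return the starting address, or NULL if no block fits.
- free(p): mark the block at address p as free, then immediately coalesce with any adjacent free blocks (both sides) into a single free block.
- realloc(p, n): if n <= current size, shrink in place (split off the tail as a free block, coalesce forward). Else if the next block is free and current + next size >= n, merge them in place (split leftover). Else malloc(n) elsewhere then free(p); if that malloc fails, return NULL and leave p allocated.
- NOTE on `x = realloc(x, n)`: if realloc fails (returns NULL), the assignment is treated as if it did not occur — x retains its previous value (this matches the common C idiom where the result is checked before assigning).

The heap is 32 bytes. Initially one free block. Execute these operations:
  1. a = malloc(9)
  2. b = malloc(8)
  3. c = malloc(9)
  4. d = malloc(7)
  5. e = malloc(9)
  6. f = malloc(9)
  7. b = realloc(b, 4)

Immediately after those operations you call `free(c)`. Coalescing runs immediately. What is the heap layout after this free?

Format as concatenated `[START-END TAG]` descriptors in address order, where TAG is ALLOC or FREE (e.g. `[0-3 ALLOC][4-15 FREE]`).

Op 1: a = malloc(9) -> a = 0; heap: [0-8 ALLOC][9-31 FREE]
Op 2: b = malloc(8) -> b = 9; heap: [0-8 ALLOC][9-16 ALLOC][17-31 FREE]
Op 3: c = malloc(9) -> c = 17; heap: [0-8 ALLOC][9-16 ALLOC][17-25 ALLOC][26-31 FREE]
Op 4: d = malloc(7) -> d = NULL; heap: [0-8 ALLOC][9-16 ALLOC][17-25 ALLOC][26-31 FREE]
Op 5: e = malloc(9) -> e = NULL; heap: [0-8 ALLOC][9-16 ALLOC][17-25 ALLOC][26-31 FREE]
Op 6: f = malloc(9) -> f = NULL; heap: [0-8 ALLOC][9-16 ALLOC][17-25 ALLOC][26-31 FREE]
Op 7: b = realloc(b, 4) -> b = 9; heap: [0-8 ALLOC][9-12 ALLOC][13-16 FREE][17-25 ALLOC][26-31 FREE]
free(c): c = 17 -> block [17-25 ALLOC]; mark free, coalesce with adjacent free neighbors -> [0-8 ALLOC][9-12 ALLOC][13-31 FREE]

Answer: [0-8 ALLOC][9-12 ALLOC][13-31 FREE]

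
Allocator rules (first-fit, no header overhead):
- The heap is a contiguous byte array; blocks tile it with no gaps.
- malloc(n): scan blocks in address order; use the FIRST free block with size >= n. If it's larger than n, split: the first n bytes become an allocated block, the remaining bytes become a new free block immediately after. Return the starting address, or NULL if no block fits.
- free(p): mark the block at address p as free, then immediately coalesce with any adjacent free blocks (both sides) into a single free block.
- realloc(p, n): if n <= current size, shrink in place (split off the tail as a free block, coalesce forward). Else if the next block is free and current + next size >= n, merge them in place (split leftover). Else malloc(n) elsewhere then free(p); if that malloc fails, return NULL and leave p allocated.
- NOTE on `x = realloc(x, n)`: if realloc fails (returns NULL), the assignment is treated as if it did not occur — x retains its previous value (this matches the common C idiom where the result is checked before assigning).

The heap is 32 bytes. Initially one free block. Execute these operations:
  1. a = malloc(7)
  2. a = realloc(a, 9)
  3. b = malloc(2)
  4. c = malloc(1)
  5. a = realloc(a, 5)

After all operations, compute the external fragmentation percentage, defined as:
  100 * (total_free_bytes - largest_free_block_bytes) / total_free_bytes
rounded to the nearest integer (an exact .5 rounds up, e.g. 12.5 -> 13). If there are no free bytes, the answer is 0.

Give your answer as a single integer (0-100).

Answer: 17

Derivation:
Op 1: a = malloc(7) -> a = 0; heap: [0-6 ALLOC][7-31 FREE]
Op 2: a = realloc(a, 9) -> a = 0; heap: [0-8 ALLOC][9-31 FREE]
Op 3: b = malloc(2) -> b = 9; heap: [0-8 ALLOC][9-10 ALLOC][11-31 FREE]
Op 4: c = malloc(1) -> c = 11; heap: [0-8 ALLOC][9-10 ALLOC][11-11 ALLOC][12-31 FREE]
Op 5: a = realloc(a, 5) -> a = 0; heap: [0-4 ALLOC][5-8 FREE][9-10 ALLOC][11-11 ALLOC][12-31 FREE]
Free blocks: [4 20] total_free=24 largest=20 -> 100*(24-20)/24 = 400/24 ≈ 16.667 -> rounds to 17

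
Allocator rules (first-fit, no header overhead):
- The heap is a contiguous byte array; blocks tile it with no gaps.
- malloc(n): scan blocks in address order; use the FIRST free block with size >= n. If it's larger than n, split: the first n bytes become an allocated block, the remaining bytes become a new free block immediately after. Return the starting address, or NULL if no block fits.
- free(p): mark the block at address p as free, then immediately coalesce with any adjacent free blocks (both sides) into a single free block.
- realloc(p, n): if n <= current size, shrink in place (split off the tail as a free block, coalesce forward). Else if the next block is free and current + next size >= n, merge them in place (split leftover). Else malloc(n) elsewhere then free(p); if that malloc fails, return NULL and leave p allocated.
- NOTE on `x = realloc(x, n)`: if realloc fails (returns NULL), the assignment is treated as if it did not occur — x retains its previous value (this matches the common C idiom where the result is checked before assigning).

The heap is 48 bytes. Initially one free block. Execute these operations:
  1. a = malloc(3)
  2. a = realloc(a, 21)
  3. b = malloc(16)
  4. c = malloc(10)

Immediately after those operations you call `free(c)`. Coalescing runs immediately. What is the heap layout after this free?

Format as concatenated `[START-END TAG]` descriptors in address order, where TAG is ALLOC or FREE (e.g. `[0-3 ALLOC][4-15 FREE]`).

Op 1: a = malloc(3) -> a = 0; heap: [0-2 ALLOC][3-47 FREE]
Op 2: a = realloc(a, 21) -> a = 0; heap: [0-20 ALLOC][21-47 FREE]
Op 3: b = malloc(16) -> b = 21; heap: [0-20 ALLOC][21-36 ALLOC][37-47 FREE]
Op 4: c = malloc(10) -> c = 37; heap: [0-20 ALLOC][21-36 ALLOC][37-46 ALLOC][47-47 FREE]
free(c): c = 37 -> block [37-46 ALLOC]; mark free, coalesce with adjacent free neighbors -> [0-20 ALLOC][21-36 ALLOC][37-47 FREE]

Answer: [0-20 ALLOC][21-36 ALLOC][37-47 FREE]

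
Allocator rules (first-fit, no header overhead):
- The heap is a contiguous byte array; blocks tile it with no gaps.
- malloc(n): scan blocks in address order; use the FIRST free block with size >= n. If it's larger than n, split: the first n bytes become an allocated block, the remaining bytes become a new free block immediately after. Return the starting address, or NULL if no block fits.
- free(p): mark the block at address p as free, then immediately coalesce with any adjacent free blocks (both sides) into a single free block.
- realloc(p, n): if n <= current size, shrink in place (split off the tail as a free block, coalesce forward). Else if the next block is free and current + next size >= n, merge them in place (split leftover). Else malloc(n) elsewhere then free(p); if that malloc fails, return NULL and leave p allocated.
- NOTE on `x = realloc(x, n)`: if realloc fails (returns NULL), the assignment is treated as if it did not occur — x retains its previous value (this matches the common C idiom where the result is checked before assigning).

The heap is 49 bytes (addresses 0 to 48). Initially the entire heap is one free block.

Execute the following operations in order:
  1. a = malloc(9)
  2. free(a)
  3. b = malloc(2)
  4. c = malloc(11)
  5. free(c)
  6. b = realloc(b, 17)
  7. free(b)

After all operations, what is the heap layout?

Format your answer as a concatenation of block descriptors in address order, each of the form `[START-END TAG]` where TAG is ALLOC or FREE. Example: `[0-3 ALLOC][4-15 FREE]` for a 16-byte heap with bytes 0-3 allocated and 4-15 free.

Answer: [0-48 FREE]

Derivation:
Op 1: a = malloc(9) -> a = 0; heap: [0-8 ALLOC][9-48 FREE]
Op 2: free(a) -> (freed a); heap: [0-48 FREE]
Op 3: b = malloc(2) -> b = 0; heap: [0-1 ALLOC][2-48 FREE]
Op 4: c = malloc(11) -> c = 2; heap: [0-1 ALLOC][2-12 ALLOC][13-48 FREE]
Op 5: free(c) -> (freed c); heap: [0-1 ALLOC][2-48 FREE]
Op 6: b = realloc(b, 17) -> b = 0; heap: [0-16 ALLOC][17-48 FREE]
Op 7: free(b) -> (freed b); heap: [0-48 FREE]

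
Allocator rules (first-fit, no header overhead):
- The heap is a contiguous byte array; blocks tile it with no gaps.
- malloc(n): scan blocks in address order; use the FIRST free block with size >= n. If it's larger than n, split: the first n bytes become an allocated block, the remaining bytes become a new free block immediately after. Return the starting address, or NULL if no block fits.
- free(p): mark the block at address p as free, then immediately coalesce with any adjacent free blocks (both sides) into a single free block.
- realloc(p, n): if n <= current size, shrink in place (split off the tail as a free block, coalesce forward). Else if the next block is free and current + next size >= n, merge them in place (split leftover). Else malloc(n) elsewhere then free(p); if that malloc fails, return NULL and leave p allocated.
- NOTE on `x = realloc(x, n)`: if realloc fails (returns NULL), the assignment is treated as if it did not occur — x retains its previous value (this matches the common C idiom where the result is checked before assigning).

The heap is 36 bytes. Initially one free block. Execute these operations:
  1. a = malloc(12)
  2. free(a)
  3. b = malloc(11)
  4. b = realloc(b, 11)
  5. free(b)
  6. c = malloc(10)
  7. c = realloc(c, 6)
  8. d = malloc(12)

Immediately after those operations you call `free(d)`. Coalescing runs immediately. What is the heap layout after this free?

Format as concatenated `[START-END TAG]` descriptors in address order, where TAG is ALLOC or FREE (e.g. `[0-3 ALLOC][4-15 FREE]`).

Answer: [0-5 ALLOC][6-35 FREE]

Derivation:
Op 1: a = malloc(12) -> a = 0; heap: [0-11 ALLOC][12-35 FREE]
Op 2: free(a) -> (freed a); heap: [0-35 FREE]
Op 3: b = malloc(11) -> b = 0; heap: [0-10 ALLOC][11-35 FREE]
Op 4: b = realloc(b, 11) -> b = 0; heap: [0-10 ALLOC][11-35 FREE]
Op 5: free(b) -> (freed b); heap: [0-35 FREE]
Op 6: c = malloc(10) -> c = 0; heap: [0-9 ALLOC][10-35 FREE]
Op 7: c = realloc(c, 6) -> c = 0; heap: [0-5 ALLOC][6-35 FREE]
Op 8: d = malloc(12) -> d = 6; heap: [0-5 ALLOC][6-17 ALLOC][18-35 FREE]
free(d): d = 6 -> block [6-17 ALLOC]; mark free, coalesce with adjacent free neighbors -> [0-5 ALLOC][6-35 FREE]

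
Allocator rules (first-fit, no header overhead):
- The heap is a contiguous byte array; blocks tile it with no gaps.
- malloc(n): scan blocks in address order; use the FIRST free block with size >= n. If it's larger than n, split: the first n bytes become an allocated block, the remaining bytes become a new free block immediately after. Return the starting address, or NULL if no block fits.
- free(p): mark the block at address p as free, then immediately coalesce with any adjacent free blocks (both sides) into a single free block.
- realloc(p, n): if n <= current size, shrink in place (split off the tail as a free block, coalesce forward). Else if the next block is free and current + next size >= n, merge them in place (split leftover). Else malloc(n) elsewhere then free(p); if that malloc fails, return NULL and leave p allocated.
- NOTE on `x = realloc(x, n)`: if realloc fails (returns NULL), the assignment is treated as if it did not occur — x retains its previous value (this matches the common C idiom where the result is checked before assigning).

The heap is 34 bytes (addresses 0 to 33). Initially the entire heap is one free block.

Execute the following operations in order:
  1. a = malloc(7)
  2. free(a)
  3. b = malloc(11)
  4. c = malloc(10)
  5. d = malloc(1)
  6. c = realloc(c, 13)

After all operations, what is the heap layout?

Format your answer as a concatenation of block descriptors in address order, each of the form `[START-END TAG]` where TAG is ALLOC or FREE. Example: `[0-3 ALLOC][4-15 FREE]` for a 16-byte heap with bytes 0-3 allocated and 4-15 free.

Answer: [0-10 ALLOC][11-20 ALLOC][21-21 ALLOC][22-33 FREE]

Derivation:
Op 1: a = malloc(7) -> a = 0; heap: [0-6 ALLOC][7-33 FREE]
Op 2: free(a) -> (freed a); heap: [0-33 FREE]
Op 3: b = malloc(11) -> b = 0; heap: [0-10 ALLOC][11-33 FREE]
Op 4: c = malloc(10) -> c = 11; heap: [0-10 ALLOC][11-20 ALLOC][21-33 FREE]
Op 5: d = malloc(1) -> d = 21; heap: [0-10 ALLOC][11-20 ALLOC][21-21 ALLOC][22-33 FREE]
Op 6: c = realloc(c, 13) -> NULL (c unchanged); heap: [0-10 ALLOC][11-20 ALLOC][21-21 ALLOC][22-33 FREE]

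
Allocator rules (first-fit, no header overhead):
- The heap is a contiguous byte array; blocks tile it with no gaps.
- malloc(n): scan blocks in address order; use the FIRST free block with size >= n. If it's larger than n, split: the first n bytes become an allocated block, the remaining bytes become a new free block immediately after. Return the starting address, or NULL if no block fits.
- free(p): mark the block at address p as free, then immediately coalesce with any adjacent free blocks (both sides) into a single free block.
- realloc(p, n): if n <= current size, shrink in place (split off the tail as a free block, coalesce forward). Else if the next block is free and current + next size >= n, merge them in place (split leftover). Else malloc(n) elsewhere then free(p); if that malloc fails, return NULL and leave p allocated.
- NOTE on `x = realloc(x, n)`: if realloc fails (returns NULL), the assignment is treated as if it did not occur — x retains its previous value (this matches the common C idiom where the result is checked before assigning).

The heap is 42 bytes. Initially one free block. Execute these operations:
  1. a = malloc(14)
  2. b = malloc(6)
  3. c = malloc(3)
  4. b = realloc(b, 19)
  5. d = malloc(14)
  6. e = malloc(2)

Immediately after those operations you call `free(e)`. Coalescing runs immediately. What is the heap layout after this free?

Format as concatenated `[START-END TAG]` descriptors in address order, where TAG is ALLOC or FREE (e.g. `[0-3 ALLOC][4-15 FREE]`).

Op 1: a = malloc(14) -> a = 0; heap: [0-13 ALLOC][14-41 FREE]
Op 2: b = malloc(6) -> b = 14; heap: [0-13 ALLOC][14-19 ALLOC][20-41 FREE]
Op 3: c = malloc(3) -> c = 20; heap: [0-13 ALLOC][14-19 ALLOC][20-22 ALLOC][23-41 FREE]
Op 4: b = realloc(b, 19) -> b = 23; heap: [0-13 ALLOC][14-19 FREE][20-22 ALLOC][23-41 ALLOC]
Op 5: d = malloc(14) -> d = NULL; heap: [0-13 ALLOC][14-19 FREE][20-22 ALLOC][23-41 ALLOC]
Op 6: e = malloc(2) -> e = 14; heap: [0-13 ALLOC][14-15 ALLOC][16-19 FREE][20-22 ALLOC][23-41 ALLOC]
free(e): e = 14 -> block [14-15 ALLOC]; mark free, coalesce with adjacent free neighbors -> [0-13 ALLOC][14-19 FREE][20-22 ALLOC][23-41 ALLOC]

Answer: [0-13 ALLOC][14-19 FREE][20-22 ALLOC][23-41 ALLOC]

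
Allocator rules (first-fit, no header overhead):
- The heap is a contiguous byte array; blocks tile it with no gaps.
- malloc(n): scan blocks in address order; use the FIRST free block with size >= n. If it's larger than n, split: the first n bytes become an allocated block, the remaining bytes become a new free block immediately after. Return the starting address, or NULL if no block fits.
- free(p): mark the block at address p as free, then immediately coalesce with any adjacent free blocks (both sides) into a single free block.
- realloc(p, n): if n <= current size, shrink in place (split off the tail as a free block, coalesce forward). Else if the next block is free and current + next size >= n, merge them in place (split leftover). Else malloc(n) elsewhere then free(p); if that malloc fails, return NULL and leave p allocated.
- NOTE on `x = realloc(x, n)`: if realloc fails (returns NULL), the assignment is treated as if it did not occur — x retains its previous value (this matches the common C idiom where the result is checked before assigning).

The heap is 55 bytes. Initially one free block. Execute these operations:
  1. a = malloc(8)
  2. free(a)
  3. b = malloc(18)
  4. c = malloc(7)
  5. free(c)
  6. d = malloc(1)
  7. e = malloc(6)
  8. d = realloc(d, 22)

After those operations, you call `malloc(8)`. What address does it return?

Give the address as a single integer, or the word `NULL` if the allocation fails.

Answer: 47

Derivation:
Op 1: a = malloc(8) -> a = 0; heap: [0-7 ALLOC][8-54 FREE]
Op 2: free(a) -> (freed a); heap: [0-54 FREE]
Op 3: b = malloc(18) -> b = 0; heap: [0-17 ALLOC][18-54 FREE]
Op 4: c = malloc(7) -> c = 18; heap: [0-17 ALLOC][18-24 ALLOC][25-54 FREE]
Op 5: free(c) -> (freed c); heap: [0-17 ALLOC][18-54 FREE]
Op 6: d = malloc(1) -> d = 18; heap: [0-17 ALLOC][18-18 ALLOC][19-54 FREE]
Op 7: e = malloc(6) -> e = 19; heap: [0-17 ALLOC][18-18 ALLOC][19-24 ALLOC][25-54 FREE]
Op 8: d = realloc(d, 22) -> d = 25; heap: [0-17 ALLOC][18-18 FREE][19-24 ALLOC][25-46 ALLOC][47-54 FREE]
malloc(8): first-fit scan over [0-17 ALLOC][18-18 FREE][19-24 ALLOC][25-46 ALLOC][47-54 FREE] -> 47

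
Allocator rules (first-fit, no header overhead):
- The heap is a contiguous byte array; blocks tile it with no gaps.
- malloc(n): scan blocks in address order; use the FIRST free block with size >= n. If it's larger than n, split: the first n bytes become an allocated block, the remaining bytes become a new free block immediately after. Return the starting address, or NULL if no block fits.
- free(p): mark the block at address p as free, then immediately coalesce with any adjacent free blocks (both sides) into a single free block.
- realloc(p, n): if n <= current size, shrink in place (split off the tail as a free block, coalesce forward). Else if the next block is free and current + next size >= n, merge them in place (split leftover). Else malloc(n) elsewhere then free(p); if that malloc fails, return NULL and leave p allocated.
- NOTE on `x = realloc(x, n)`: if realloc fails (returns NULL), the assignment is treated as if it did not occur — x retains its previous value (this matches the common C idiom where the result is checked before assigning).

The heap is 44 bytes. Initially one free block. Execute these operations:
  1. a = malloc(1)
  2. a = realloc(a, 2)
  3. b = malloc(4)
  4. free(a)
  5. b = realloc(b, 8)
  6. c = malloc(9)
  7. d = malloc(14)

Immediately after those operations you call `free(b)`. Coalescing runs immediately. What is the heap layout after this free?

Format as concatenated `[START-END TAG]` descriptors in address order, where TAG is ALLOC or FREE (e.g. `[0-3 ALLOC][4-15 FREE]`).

Answer: [0-9 FREE][10-18 ALLOC][19-32 ALLOC][33-43 FREE]

Derivation:
Op 1: a = malloc(1) -> a = 0; heap: [0-0 ALLOC][1-43 FREE]
Op 2: a = realloc(a, 2) -> a = 0; heap: [0-1 ALLOC][2-43 FREE]
Op 3: b = malloc(4) -> b = 2; heap: [0-1 ALLOC][2-5 ALLOC][6-43 FREE]
Op 4: free(a) -> (freed a); heap: [0-1 FREE][2-5 ALLOC][6-43 FREE]
Op 5: b = realloc(b, 8) -> b = 2; heap: [0-1 FREE][2-9 ALLOC][10-43 FREE]
Op 6: c = malloc(9) -> c = 10; heap: [0-1 FREE][2-9 ALLOC][10-18 ALLOC][19-43 FREE]
Op 7: d = malloc(14) -> d = 19; heap: [0-1 FREE][2-9 ALLOC][10-18 ALLOC][19-32 ALLOC][33-43 FREE]
free(b): b = 2 -> block [2-9 ALLOC]; mark free, coalesce with adjacent free neighbors -> [0-9 FREE][10-18 ALLOC][19-32 ALLOC][33-43 FREE]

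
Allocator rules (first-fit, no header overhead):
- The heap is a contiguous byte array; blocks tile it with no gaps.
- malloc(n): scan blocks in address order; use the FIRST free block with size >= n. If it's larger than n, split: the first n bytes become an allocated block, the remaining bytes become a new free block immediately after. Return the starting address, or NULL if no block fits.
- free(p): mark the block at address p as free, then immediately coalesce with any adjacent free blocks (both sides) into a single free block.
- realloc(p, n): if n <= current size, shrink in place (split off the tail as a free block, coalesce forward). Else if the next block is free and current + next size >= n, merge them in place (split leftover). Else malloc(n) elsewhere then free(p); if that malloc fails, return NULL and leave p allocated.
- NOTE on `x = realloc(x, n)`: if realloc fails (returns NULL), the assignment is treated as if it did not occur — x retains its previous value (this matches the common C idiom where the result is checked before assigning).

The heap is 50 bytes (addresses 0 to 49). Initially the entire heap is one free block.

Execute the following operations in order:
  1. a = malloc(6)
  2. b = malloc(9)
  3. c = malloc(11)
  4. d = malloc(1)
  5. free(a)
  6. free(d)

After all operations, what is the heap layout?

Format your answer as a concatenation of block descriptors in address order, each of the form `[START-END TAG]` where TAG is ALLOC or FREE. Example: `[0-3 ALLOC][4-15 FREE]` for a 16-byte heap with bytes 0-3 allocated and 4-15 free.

Answer: [0-5 FREE][6-14 ALLOC][15-25 ALLOC][26-49 FREE]

Derivation:
Op 1: a = malloc(6) -> a = 0; heap: [0-5 ALLOC][6-49 FREE]
Op 2: b = malloc(9) -> b = 6; heap: [0-5 ALLOC][6-14 ALLOC][15-49 FREE]
Op 3: c = malloc(11) -> c = 15; heap: [0-5 ALLOC][6-14 ALLOC][15-25 ALLOC][26-49 FREE]
Op 4: d = malloc(1) -> d = 26; heap: [0-5 ALLOC][6-14 ALLOC][15-25 ALLOC][26-26 ALLOC][27-49 FREE]
Op 5: free(a) -> (freed a); heap: [0-5 FREE][6-14 ALLOC][15-25 ALLOC][26-26 ALLOC][27-49 FREE]
Op 6: free(d) -> (freed d); heap: [0-5 FREE][6-14 ALLOC][15-25 ALLOC][26-49 FREE]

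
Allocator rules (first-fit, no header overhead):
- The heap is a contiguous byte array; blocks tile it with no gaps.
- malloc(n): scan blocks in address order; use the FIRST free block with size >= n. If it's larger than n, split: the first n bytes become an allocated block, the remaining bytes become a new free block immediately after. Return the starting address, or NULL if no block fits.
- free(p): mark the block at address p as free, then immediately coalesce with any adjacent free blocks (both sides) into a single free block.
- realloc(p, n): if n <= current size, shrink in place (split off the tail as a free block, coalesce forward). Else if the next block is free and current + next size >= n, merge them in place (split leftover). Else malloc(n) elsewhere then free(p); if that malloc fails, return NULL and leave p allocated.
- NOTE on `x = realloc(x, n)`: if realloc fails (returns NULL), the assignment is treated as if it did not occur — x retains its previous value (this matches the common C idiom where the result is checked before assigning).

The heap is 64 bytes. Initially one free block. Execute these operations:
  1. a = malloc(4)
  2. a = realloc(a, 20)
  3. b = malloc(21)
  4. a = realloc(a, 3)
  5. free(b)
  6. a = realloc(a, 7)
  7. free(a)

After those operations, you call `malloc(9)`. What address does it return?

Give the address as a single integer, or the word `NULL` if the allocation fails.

Op 1: a = malloc(4) -> a = 0; heap: [0-3 ALLOC][4-63 FREE]
Op 2: a = realloc(a, 20) -> a = 0; heap: [0-19 ALLOC][20-63 FREE]
Op 3: b = malloc(21) -> b = 20; heap: [0-19 ALLOC][20-40 ALLOC][41-63 FREE]
Op 4: a = realloc(a, 3) -> a = 0; heap: [0-2 ALLOC][3-19 FREE][20-40 ALLOC][41-63 FREE]
Op 5: free(b) -> (freed b); heap: [0-2 ALLOC][3-63 FREE]
Op 6: a = realloc(a, 7) -> a = 0; heap: [0-6 ALLOC][7-63 FREE]
Op 7: free(a) -> (freed a); heap: [0-63 FREE]
malloc(9): first-fit scan over [0-63 FREE] -> 0

Answer: 0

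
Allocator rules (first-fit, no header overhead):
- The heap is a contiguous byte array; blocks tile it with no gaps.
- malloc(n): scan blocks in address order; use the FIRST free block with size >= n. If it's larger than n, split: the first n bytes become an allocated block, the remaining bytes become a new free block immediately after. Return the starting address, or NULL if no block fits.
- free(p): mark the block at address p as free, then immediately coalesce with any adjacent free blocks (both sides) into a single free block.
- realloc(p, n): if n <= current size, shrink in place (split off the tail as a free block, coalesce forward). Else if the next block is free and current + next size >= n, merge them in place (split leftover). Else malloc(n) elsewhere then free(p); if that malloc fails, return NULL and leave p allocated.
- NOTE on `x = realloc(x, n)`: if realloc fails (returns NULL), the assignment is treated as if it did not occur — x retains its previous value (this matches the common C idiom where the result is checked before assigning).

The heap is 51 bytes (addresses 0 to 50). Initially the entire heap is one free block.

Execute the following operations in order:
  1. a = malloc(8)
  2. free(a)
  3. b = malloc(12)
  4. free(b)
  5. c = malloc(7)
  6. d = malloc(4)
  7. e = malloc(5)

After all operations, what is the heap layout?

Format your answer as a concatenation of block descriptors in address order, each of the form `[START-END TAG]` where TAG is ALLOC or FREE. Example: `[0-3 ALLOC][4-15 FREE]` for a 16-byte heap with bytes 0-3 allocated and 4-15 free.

Answer: [0-6 ALLOC][7-10 ALLOC][11-15 ALLOC][16-50 FREE]

Derivation:
Op 1: a = malloc(8) -> a = 0; heap: [0-7 ALLOC][8-50 FREE]
Op 2: free(a) -> (freed a); heap: [0-50 FREE]
Op 3: b = malloc(12) -> b = 0; heap: [0-11 ALLOC][12-50 FREE]
Op 4: free(b) -> (freed b); heap: [0-50 FREE]
Op 5: c = malloc(7) -> c = 0; heap: [0-6 ALLOC][7-50 FREE]
Op 6: d = malloc(4) -> d = 7; heap: [0-6 ALLOC][7-10 ALLOC][11-50 FREE]
Op 7: e = malloc(5) -> e = 11; heap: [0-6 ALLOC][7-10 ALLOC][11-15 ALLOC][16-50 FREE]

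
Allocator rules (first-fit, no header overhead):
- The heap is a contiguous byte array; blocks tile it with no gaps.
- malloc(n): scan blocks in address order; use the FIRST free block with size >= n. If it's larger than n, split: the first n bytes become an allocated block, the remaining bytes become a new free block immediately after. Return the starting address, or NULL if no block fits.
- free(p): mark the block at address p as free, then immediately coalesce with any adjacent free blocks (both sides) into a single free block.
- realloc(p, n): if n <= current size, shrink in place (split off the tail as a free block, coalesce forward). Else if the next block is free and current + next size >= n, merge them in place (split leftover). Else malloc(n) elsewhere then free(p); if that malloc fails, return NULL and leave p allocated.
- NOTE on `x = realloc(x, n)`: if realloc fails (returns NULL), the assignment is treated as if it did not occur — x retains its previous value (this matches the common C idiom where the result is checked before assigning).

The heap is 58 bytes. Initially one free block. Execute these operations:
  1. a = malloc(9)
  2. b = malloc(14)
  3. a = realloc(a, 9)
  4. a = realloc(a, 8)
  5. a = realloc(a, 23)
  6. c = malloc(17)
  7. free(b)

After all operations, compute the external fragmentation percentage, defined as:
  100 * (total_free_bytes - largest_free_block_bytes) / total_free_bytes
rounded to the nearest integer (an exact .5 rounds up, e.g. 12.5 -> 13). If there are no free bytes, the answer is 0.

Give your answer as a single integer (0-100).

Op 1: a = malloc(9) -> a = 0; heap: [0-8 ALLOC][9-57 FREE]
Op 2: b = malloc(14) -> b = 9; heap: [0-8 ALLOC][9-22 ALLOC][23-57 FREE]
Op 3: a = realloc(a, 9) -> a = 0; heap: [0-8 ALLOC][9-22 ALLOC][23-57 FREE]
Op 4: a = realloc(a, 8) -> a = 0; heap: [0-7 ALLOC][8-8 FREE][9-22 ALLOC][23-57 FREE]
Op 5: a = realloc(a, 23) -> a = 23; heap: [0-8 FREE][9-22 ALLOC][23-45 ALLOC][46-57 FREE]
Op 6: c = malloc(17) -> c = NULL; heap: [0-8 FREE][9-22 ALLOC][23-45 ALLOC][46-57 FREE]
Op 7: free(b) -> (freed b); heap: [0-22 FREE][23-45 ALLOC][46-57 FREE]
Free blocks: [23 12] total_free=35 largest=23 -> 100*(35-23)/35 = 1200/35 ≈ 34.286 -> rounds to 34

Answer: 34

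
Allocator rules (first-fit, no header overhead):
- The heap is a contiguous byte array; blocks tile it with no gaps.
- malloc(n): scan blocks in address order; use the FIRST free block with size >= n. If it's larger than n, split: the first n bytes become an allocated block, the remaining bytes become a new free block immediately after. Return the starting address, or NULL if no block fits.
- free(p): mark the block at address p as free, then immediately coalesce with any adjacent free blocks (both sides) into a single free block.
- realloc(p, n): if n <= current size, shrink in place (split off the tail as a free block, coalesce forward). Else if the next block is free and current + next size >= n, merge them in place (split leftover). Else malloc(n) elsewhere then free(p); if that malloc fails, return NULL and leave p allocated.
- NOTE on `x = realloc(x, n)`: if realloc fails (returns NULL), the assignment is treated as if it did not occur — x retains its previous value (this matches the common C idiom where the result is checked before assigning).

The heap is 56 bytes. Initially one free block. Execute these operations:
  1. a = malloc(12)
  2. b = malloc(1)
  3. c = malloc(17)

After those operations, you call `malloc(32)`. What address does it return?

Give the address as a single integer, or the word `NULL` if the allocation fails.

Op 1: a = malloc(12) -> a = 0; heap: [0-11 ALLOC][12-55 FREE]
Op 2: b = malloc(1) -> b = 12; heap: [0-11 ALLOC][12-12 ALLOC][13-55 FREE]
Op 3: c = malloc(17) -> c = 13; heap: [0-11 ALLOC][12-12 ALLOC][13-29 ALLOC][30-55 FREE]
malloc(32): first-fit scan over [0-11 ALLOC][12-12 ALLOC][13-29 ALLOC][30-55 FREE] -> NULL

Answer: NULL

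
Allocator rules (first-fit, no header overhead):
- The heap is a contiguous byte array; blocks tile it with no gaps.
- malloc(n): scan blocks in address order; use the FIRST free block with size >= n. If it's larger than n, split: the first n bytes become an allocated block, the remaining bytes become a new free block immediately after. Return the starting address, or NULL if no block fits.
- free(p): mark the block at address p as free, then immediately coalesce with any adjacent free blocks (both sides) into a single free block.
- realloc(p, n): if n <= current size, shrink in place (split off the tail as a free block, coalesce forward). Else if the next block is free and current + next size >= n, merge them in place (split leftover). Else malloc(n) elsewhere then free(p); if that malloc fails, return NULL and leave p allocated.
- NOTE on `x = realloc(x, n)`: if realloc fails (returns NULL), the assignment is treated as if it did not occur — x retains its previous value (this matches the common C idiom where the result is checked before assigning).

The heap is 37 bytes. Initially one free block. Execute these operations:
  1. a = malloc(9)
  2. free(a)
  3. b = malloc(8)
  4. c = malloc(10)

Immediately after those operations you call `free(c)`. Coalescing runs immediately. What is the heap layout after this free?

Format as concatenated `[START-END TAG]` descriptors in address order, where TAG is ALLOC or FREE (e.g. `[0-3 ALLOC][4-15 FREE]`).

Op 1: a = malloc(9) -> a = 0; heap: [0-8 ALLOC][9-36 FREE]
Op 2: free(a) -> (freed a); heap: [0-36 FREE]
Op 3: b = malloc(8) -> b = 0; heap: [0-7 ALLOC][8-36 FREE]
Op 4: c = malloc(10) -> c = 8; heap: [0-7 ALLOC][8-17 ALLOC][18-36 FREE]
free(c): c = 8 -> block [8-17 ALLOC]; mark free, coalesce with adjacent free neighbors -> [0-7 ALLOC][8-36 FREE]

Answer: [0-7 ALLOC][8-36 FREE]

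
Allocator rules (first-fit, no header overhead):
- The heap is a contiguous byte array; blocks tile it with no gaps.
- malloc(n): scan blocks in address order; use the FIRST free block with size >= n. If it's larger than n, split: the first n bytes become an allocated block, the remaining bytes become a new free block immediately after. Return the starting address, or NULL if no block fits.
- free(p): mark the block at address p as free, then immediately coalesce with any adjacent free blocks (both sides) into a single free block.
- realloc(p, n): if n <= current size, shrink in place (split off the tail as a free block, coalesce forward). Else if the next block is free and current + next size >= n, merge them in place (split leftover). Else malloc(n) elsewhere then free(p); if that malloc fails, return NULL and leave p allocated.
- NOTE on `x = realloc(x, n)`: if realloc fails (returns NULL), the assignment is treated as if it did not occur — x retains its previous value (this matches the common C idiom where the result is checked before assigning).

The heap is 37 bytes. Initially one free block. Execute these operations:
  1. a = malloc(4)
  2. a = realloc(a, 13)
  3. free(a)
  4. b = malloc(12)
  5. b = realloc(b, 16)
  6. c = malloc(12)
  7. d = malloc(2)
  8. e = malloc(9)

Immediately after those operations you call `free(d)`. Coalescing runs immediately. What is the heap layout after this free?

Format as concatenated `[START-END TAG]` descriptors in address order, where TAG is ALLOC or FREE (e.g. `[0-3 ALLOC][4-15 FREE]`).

Answer: [0-15 ALLOC][16-27 ALLOC][28-36 FREE]

Derivation:
Op 1: a = malloc(4) -> a = 0; heap: [0-3 ALLOC][4-36 FREE]
Op 2: a = realloc(a, 13) -> a = 0; heap: [0-12 ALLOC][13-36 FREE]
Op 3: free(a) -> (freed a); heap: [0-36 FREE]
Op 4: b = malloc(12) -> b = 0; heap: [0-11 ALLOC][12-36 FREE]
Op 5: b = realloc(b, 16) -> b = 0; heap: [0-15 ALLOC][16-36 FREE]
Op 6: c = malloc(12) -> c = 16; heap: [0-15 ALLOC][16-27 ALLOC][28-36 FREE]
Op 7: d = malloc(2) -> d = 28; heap: [0-15 ALLOC][16-27 ALLOC][28-29 ALLOC][30-36 FREE]
Op 8: e = malloc(9) -> e = NULL; heap: [0-15 ALLOC][16-27 ALLOC][28-29 ALLOC][30-36 FREE]
free(d): d = 28 -> block [28-29 ALLOC]; mark free, coalesce with adjacent free neighbors -> [0-15 ALLOC][16-27 ALLOC][28-36 FREE]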